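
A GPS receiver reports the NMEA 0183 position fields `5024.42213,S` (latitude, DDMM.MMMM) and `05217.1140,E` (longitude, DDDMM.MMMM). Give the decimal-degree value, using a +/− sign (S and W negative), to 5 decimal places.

-50.40704, 52.28523

φ: degrees = first 2 digits = 50, minutes = 24.42213; 50 + 24.42213/60 = 50.407036
S ⇒ negate
Lon: degrees = first 3 digits = 52, minutes = 17.114; 52 + 17.114/60 = 52.285233
E ⇒ keep positive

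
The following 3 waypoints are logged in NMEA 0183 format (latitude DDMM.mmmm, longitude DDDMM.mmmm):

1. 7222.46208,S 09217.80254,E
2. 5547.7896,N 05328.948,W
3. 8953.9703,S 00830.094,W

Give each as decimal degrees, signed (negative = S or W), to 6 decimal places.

1. -72.374368, 92.296709
2. 55.796493, -53.482467
3. -89.899505, -8.501567

Point 1:
  φ: degrees = first 2 digits = 72, minutes = 22.46208; 72 + 22.46208/60 = 72.3743680
  hemisphere S, so the sign is −
  Longitude: split at 3 digits → 092° and 17.80254′; 92 + 17.80254/60 = 92.2967090
  E ⇒ keep positive
Point 2:
  φ: split at 2 digits → 55° and 47.7896′; 55 + 47.7896/60 = 55.7964933
  N → positive
  Longitude: degrees = first 3 digits = 53, minutes = 28.948; 53 + 28.948/60 = 53.4824667
  W → negative
Point 3:
  Lat: degrees = first 2 digits = 89, minutes = 53.9703; 89 + 53.9703/60 = 89.8995050
  S ⇒ negate
  Longitude: split at 3 digits → 008° and 30.094′; 8 + 30.094/60 = 8.5015667
  W → negative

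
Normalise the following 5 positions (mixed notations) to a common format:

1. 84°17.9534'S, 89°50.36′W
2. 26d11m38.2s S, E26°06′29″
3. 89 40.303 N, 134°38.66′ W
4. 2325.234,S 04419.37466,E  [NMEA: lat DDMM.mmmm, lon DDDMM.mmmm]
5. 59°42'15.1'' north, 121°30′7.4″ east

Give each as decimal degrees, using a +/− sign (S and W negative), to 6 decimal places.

1. -84.299223, -89.839333
2. -26.193944, 26.108056
3. 89.671717, -134.644333
4. -23.420567, 44.322911
5. 59.704194, 121.502056

Point 1:
  φ: 17.9534′ = 0.299223°; total 84.2992233
  S ⇒ negate
  Longitude: 50.36′ = 0.839333°; total 89.8393333
  W ⇒ negate
Point 2:
  Lat: 26 + 11/60 + 38.2/3600 = 26.1939444
  S ⇒ negate
  Lon: 26 + 6/60 + 29/3600 = 26.1080556
  E ⇒ keep positive
Point 3:
  Latitude: 89 + 40.303/60 = 89.6717167
  N → positive
  Lon: 134 + 38.66/60 = 134.6443333
  W ⇒ negate
Point 4:
  φ: degrees = first 2 digits = 23, minutes = 25.234; 23 + 25.234/60 = 23.4205667
  S ⇒ negate
  λ: degrees = first 3 digits = 44, minutes = 19.37466; 44 + 19.37466/60 = 44.3229110
  E ⇒ keep positive
Point 5:
  Latitude: 59° + 42/60 + 15.1/3600 = 59 + 0.700000 + 0.004194 = 59.7041944
  N → positive
  λ: 30′ + 7.4″ = 30.12333′; 121 + 30.12333/60 = 121.5020556
  E ⇒ keep positive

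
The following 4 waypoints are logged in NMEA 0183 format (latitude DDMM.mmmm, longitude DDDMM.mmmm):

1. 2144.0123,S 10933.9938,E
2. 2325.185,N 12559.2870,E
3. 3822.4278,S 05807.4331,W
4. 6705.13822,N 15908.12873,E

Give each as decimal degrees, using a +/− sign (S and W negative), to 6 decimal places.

Point 1:
  Lat: degrees = first 2 digits = 21, minutes = 44.0123; 21 + 44.0123/60 = 21.7335383
  hemisphere S, so the sign is −
  Longitude: split at 3 digits → 109° and 33.9938′; 109 + 33.9938/60 = 109.5665633
  E ⇒ keep positive
Point 2:
  Lat: split at 2 digits → 23° and 25.185′; 23 + 25.185/60 = 23.4197500
  N ⇒ keep positive
  λ: degrees = first 3 digits = 125, minutes = 59.287; 125 + 59.287/60 = 125.9881167
  E ⇒ keep positive
Point 3:
  Latitude: split at 2 digits → 38° and 22.4278′; 38 + 22.4278/60 = 38.3737967
  S → negative
  Longitude: degrees = first 3 digits = 58, minutes = 7.4331; 58 + 7.4331/60 = 58.1238850
  W → negative
Point 4:
  Lat: split at 2 digits → 67° and 5.13822′; 67 + 5.13822/60 = 67.0856370
  N → positive
  Longitude: degrees = first 3 digits = 159, minutes = 8.12873; 159 + 8.12873/60 = 159.1354788
  E → positive

1. -21.733538, 109.566563
2. 23.419750, 125.988117
3. -38.373797, -58.123885
4. 67.085637, 159.135479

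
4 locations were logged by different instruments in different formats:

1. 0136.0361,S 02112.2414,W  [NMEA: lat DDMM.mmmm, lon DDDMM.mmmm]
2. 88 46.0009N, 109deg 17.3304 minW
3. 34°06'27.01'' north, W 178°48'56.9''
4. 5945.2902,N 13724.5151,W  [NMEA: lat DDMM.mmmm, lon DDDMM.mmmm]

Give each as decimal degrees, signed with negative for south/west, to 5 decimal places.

1. -1.60060, -21.20402
2. 88.76668, -109.28884
3. 34.10750, -178.81581
4. 59.75484, -137.40859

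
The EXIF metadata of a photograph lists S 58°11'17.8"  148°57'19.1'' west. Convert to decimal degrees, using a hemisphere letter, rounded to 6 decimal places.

φ: 11′ + 17.8″ = 11.29667′; 58 + 11.29667/60 = 58.1882778
λ: 148° + 57/60 + 19.1/3600 = 148 + 0.950000 + 0.005306 = 148.9553056

58.188278° S, 148.955306° W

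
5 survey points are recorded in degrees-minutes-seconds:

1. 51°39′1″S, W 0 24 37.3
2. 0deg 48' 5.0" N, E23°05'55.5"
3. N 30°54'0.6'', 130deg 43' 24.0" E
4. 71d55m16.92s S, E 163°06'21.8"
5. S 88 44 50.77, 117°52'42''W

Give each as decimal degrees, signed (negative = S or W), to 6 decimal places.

Point 1:
  Latitude: 51 + 39/60 + 1/3600 = 51.6502778
  hemisphere S, so the sign is −
  Lon: 0° + 24/60 + 37.3/3600 = 0 + 0.400000 + 0.010361 = 0.4103611
  hemisphere W, so the sign is −
Point 2:
  Lat: 48′ + 5″ = 48.08333′; 0 + 48.08333/60 = 0.8013889
  N → positive
  Lon: 23° + 5/60 + 55.5/3600 = 23 + 0.083333 + 0.015417 = 23.0987500
  E → positive
Point 3:
  Latitude: 30° + 54/60 + 0.6/3600 = 30 + 0.900000 + 0.000167 = 30.9001667
  N → positive
  λ: 130° + 43/60 + 24/3600 = 130 + 0.716667 + 0.006667 = 130.7233333
  E ⇒ keep positive
Point 4:
  Lat: 55′ + 16.92″ = 55.28200′; 71 + 55.28200/60 = 71.9213667
  S → negative
  λ: 6′ + 21.8″ = 6.36333′; 163 + 6.36333/60 = 163.1060556
  E → positive
Point 5:
  Lat: 44′ + 50.77″ = 44.84617′; 88 + 44.84617/60 = 88.7474361
  hemisphere S, so the sign is −
  Lon: 117 + 52/60 + 42/3600 = 117.8783333
  hemisphere W, so the sign is −

1. -51.650278, -0.410361
2. 0.801389, 23.098750
3. 30.900167, 130.723333
4. -71.921367, 163.106056
5. -88.747436, -117.878333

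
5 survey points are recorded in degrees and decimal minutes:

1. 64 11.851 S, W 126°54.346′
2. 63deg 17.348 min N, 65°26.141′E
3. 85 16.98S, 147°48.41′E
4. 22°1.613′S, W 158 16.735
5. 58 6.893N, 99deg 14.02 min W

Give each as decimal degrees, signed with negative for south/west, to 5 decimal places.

Point 1:
  Latitude: 11.851′ = 0.197517°; total 64.197517
  S → negative
  Longitude: 126 + 54.346/60 = 126.905767
  W ⇒ negate
Point 2:
  Lat: 17.348′ = 0.289133°; total 63.289133
  N → positive
  Lon: 65 + 26.141/60 = 65.435683
  E ⇒ keep positive
Point 3:
  φ: 16.98′ = 0.283000°; total 85.283000
  S ⇒ negate
  Longitude: 147 + 48.41/60 = 147.806833
  E → positive
Point 4:
  Latitude: 1.613′ = 0.026883°; total 22.026883
  hemisphere S, so the sign is −
  Lon: 158 + 16.735/60 = 158.278917
  hemisphere W, so the sign is −
Point 5:
  Latitude: 58 + 6.893/60 = 58.114883
  N → positive
  Longitude: 99 + 14.02/60 = 99.233667
  hemisphere W, so the sign is −

1. -64.19752, -126.90577
2. 63.28913, 65.43568
3. -85.28300, 147.80683
4. -22.02688, -158.27892
5. 58.11488, -99.23367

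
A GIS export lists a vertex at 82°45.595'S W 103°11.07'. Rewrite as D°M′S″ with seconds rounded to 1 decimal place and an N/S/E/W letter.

Latitude: fractional minutes 0.59500 × 60 = 35.700″
λ: fractional minutes 0.07000 × 60 = 4.200″

82°45′35.7″ S, 103°11′4.2″ W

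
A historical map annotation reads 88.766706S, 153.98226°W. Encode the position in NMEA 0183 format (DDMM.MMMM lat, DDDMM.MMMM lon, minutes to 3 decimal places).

8846.002,S / 15358.936,W

φ: minutes = (88.766706 − 88) × 60 = 46.00236
λ: minutes = (153.982260 − 153) × 60 = 58.93560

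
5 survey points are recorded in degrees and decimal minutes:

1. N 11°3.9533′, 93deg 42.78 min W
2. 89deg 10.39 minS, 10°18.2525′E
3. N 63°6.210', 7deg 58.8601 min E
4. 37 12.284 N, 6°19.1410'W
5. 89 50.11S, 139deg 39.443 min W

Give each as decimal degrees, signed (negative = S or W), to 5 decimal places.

Point 1:
  Latitude: 3.9533′ = 0.065888°; total 11.065888
  N → positive
  Longitude: 42.78′ = 0.713000°; total 93.713000
  W → negative
Point 2:
  Lat: 89 + 10.39/60 = 89.173167
  hemisphere S, so the sign is −
  Lon: 10 + 18.2525/60 = 10.304208
  E ⇒ keep positive
Point 3:
  Lat: 6.21′ = 0.103500°; total 63.103500
  N → positive
  λ: 58.8601′ = 0.981002°; total 7.981002
  E ⇒ keep positive
Point 4:
  φ: 37 + 12.284/60 = 37.204733
  N → positive
  Longitude: 19.141′ = 0.319017°; total 6.319017
  hemisphere W, so the sign is −
Point 5:
  Lat: 89 + 50.11/60 = 89.835167
  S → negative
  λ: 39.443′ = 0.657383°; total 139.657383
  W ⇒ negate

1. 11.06589, -93.71300
2. -89.17317, 10.30421
3. 63.10350, 7.98100
4. 37.20473, -6.31902
5. -89.83517, -139.65738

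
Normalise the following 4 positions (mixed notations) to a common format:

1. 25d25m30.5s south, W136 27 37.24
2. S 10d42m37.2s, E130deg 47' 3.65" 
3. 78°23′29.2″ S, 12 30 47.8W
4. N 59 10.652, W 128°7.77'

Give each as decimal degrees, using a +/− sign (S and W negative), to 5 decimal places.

1. -25.42514, -136.46034
2. -10.71033, 130.78435
3. -78.39144, -12.51328
4. 59.17753, -128.12950

Point 1:
  φ: 25° + 25/60 + 30.5/3600 = 25 + 0.416667 + 0.008472 = 25.425139
  S ⇒ negate
  Lon: 136 + 27/60 + 37.24/3600 = 136.460344
  hemisphere W, so the sign is −
Point 2:
  Lat: 10 + 42/60 + 37.2/3600 = 10.710333
  S → negative
  Longitude: 130 + 47/60 + 3.65/3600 = 130.784347
  E → positive
Point 3:
  Lat: 78 + 23/60 + 29.2/3600 = 78.391444
  hemisphere S, so the sign is −
  Lon: 12 + 30/60 + 47.8/3600 = 12.513278
  W → negative
Point 4:
  Latitude: 10.652′ = 0.177533°; total 59.177533
  N → positive
  λ: 7.77′ = 0.129500°; total 128.129500
  W ⇒ negate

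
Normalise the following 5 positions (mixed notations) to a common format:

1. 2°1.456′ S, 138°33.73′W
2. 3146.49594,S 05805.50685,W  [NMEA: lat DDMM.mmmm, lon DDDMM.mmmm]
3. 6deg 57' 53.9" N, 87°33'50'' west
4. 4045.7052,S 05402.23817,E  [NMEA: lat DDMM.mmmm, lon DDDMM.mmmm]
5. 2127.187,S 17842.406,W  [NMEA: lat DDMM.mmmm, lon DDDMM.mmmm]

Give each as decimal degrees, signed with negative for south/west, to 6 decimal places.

1. -2.024267, -138.562167
2. -31.774932, -58.091781
3. 6.964972, -87.563889
4. -40.761753, 54.037303
5. -21.453117, -178.706767

Point 1:
  Latitude: 1.456′ = 0.024267°; total 2.0242667
  S ⇒ negate
  Lon: 138 + 33.73/60 = 138.5621667
  hemisphere W, so the sign is −
Point 2:
  Latitude: split at 2 digits → 31° and 46.49594′; 31 + 46.49594/60 = 31.7749323
  hemisphere S, so the sign is −
  Longitude: degrees = first 3 digits = 58, minutes = 5.50685; 58 + 5.50685/60 = 58.0917808
  W ⇒ negate
Point 3:
  Latitude: 6° + 57/60 + 53.9/3600 = 6 + 0.950000 + 0.014972 = 6.9649722
  N → positive
  Longitude: 87 + 33/60 + 50/3600 = 87.5638889
  W → negative
Point 4:
  Latitude: degrees = first 2 digits = 40, minutes = 45.7052; 40 + 45.7052/60 = 40.7617533
  S ⇒ negate
  Longitude: degrees = first 3 digits = 54, minutes = 2.23817; 54 + 2.23817/60 = 54.0373028
  E → positive
Point 5:
  Latitude: degrees = first 2 digits = 21, minutes = 27.187; 21 + 27.187/60 = 21.4531167
  S → negative
  Lon: split at 3 digits → 178° and 42.406′; 178 + 42.406/60 = 178.7067667
  W ⇒ negate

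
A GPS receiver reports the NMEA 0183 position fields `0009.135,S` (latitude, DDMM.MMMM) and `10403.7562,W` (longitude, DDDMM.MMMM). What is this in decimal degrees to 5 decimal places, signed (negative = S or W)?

-0.15225, -104.06260

φ: degrees = first 2 digits = 0, minutes = 9.135; 0 + 9.135/60 = 0.152250
S → negative
Longitude: degrees = first 3 digits = 104, minutes = 3.7562; 104 + 3.7562/60 = 104.062603
W ⇒ negate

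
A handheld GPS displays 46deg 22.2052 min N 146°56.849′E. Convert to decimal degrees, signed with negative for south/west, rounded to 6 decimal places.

46.370087, 146.947483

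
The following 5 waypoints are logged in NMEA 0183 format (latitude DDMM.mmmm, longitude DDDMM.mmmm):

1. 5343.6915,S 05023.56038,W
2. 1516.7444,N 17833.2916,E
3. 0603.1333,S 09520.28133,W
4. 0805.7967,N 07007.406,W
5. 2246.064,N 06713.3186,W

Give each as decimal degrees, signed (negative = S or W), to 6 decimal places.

Point 1:
  Lat: split at 2 digits → 53° and 43.6915′; 53 + 43.6915/60 = 53.7281917
  S → negative
  Longitude: split at 3 digits → 050° and 23.56038′; 50 + 23.56038/60 = 50.3926730
  hemisphere W, so the sign is −
Point 2:
  Lat: degrees = first 2 digits = 15, minutes = 16.7444; 15 + 16.7444/60 = 15.2790733
  N ⇒ keep positive
  Lon: split at 3 digits → 178° and 33.2916′; 178 + 33.2916/60 = 178.5548600
  E → positive
Point 3:
  φ: degrees = first 2 digits = 6, minutes = 3.1333; 6 + 3.1333/60 = 6.0522217
  hemisphere S, so the sign is −
  Lon: degrees = first 3 digits = 95, minutes = 20.28133; 95 + 20.28133/60 = 95.3380222
  hemisphere W, so the sign is −
Point 4:
  φ: split at 2 digits → 08° and 5.7967′; 8 + 5.7967/60 = 8.0966117
  N ⇒ keep positive
  λ: degrees = first 3 digits = 70, minutes = 7.406; 70 + 7.406/60 = 70.1234333
  W → negative
Point 5:
  Lat: split at 2 digits → 22° and 46.064′; 22 + 46.064/60 = 22.7677333
  N ⇒ keep positive
  Longitude: split at 3 digits → 067° and 13.3186′; 67 + 13.3186/60 = 67.2219767
  hemisphere W, so the sign is −

1. -53.728192, -50.392673
2. 15.279073, 178.554860
3. -6.052222, -95.338022
4. 8.096612, -70.123433
5. 22.767733, -67.221977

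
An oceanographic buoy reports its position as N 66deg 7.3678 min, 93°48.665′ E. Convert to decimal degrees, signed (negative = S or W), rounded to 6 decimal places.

66.122797, 93.811083

φ: 7.3678′ = 0.122797°; total 66.1227967
N ⇒ keep positive
Lon: 48.665′ = 0.811083°; total 93.8110833
E → positive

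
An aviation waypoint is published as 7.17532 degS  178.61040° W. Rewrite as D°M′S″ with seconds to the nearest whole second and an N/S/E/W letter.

7°10′31″ S, 178°36′37″ W

Latitude: 0.175320 × 60 = 10.51920′ → 10′, remainder × 60 = 31.15″
λ: 0.610400° → 36.62400′; 0.62400 × 60 = 37.44″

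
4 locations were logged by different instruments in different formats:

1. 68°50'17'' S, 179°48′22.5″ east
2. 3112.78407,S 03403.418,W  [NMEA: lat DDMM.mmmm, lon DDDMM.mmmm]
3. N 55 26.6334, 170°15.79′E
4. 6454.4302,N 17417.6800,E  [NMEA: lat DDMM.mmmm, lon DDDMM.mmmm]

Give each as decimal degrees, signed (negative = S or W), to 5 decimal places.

Point 1:
  Lat: 68 + 50/60 + 17/3600 = 68.838056
  S → negative
  Lon: 179 + 48/60 + 22.5/3600 = 179.806250
  E ⇒ keep positive
Point 2:
  Lat: split at 2 digits → 31° and 12.78407′; 31 + 12.78407/60 = 31.213068
  S → negative
  Longitude: degrees = first 3 digits = 34, minutes = 3.418; 34 + 3.418/60 = 34.056967
  W → negative
Point 3:
  Latitude: 55 + 26.6334/60 = 55.443890
  N → positive
  Lon: 170 + 15.79/60 = 170.263167
  E → positive
Point 4:
  Latitude: split at 2 digits → 64° and 54.4302′; 64 + 54.4302/60 = 64.907170
  N → positive
  Lon: split at 3 digits → 174° and 17.68′; 174 + 17.68/60 = 174.294667
  E → positive

1. -68.83806, 179.80625
2. -31.21307, -34.05697
3. 55.44389, 170.26317
4. 64.90717, 174.29467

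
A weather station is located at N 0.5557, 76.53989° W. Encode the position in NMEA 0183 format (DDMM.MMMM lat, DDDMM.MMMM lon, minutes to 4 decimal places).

0033.3420,N / 07632.3934,W

Latitude: 0° + 0.555700 × 60 = 0° 33.342000′
Lon: 76° + 0.539890 × 60 = 76° 32.393400′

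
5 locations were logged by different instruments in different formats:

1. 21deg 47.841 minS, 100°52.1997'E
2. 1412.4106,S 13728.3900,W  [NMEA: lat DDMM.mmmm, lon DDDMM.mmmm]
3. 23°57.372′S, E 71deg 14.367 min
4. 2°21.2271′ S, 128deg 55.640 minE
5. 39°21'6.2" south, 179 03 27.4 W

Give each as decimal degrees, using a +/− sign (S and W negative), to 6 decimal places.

Point 1:
  Lat: 47.841′ = 0.797350°; total 21.7973500
  hemisphere S, so the sign is −
  λ: 52.1997′ = 0.869995°; total 100.8699950
  E → positive
Point 2:
  φ: degrees = first 2 digits = 14, minutes = 12.4106; 14 + 12.4106/60 = 14.2068433
  S → negative
  Lon: split at 3 digits → 137° and 28.39′; 137 + 28.39/60 = 137.4731667
  W → negative
Point 3:
  φ: 23 + 57.372/60 = 23.9562000
  hemisphere S, so the sign is −
  Lon: 14.367′ = 0.239450°; total 71.2394500
  E ⇒ keep positive
Point 4:
  Lat: 2 + 21.2271/60 = 2.3537850
  S ⇒ negate
  Longitude: 128 + 55.64/60 = 128.9273333
  E → positive
Point 5:
  Latitude: 39° + 21/60 + 6.2/3600 = 39 + 0.350000 + 0.001722 = 39.3517222
  S → negative
  Lon: 179 + 3/60 + 27.4/3600 = 179.0576111
  W ⇒ negate

1. -21.797350, 100.869995
2. -14.206843, -137.473167
3. -23.956200, 71.239450
4. -2.353785, 128.927333
5. -39.351722, -179.057611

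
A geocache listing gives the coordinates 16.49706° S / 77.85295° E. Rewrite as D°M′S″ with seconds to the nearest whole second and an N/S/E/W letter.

16°29′49″ S, 77°51′11″ E

Lat: 0.497060 × 60 = 29.82360′ → 29′, remainder × 60 = 49.42″
λ: 0.852950° → 51.17700′; 0.17700 × 60 = 10.62″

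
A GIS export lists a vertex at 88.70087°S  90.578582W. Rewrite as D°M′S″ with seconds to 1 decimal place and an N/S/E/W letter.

Latitude: 0.700870 × 60 = 42.05220′ → 42′, remainder × 60 = 3.132″
Lon: whole degrees 90; 34.71492′ → 34′ and 42.895″

88°42′3.1″ S, 90°34′42.9″ W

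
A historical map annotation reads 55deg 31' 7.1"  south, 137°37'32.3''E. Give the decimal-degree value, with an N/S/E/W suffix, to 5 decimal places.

55.51864° S, 137.62564° E

φ: 55° + 31/60 + 7.1/3600 = 55 + 0.516667 + 0.001972 = 55.518639
λ: 37′ + 32.3″ = 37.53833′; 137 + 37.53833/60 = 137.625639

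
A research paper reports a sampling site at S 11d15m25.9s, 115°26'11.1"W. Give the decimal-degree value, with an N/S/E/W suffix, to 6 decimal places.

φ: 11° + 15/60 + 25.9/3600 = 11 + 0.250000 + 0.007194 = 11.2571944
Lon: 115 + 26/60 + 11.1/3600 = 115.4364167

11.257194° S, 115.436417° W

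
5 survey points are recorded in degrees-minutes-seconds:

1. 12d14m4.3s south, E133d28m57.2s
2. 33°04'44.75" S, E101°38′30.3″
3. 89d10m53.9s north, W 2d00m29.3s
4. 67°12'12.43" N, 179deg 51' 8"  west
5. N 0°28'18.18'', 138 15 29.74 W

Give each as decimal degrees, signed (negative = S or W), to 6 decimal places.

1. -12.234528, 133.482556
2. -33.079097, 101.641750
3. 89.181639, -2.008139
4. 67.203453, -179.852222
5. 0.471717, -138.258261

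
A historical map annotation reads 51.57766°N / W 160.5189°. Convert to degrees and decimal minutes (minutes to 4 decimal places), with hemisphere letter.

Lat: minutes = (51.577660 − 51) × 60 = 34.659600
Longitude: fractional part 0.518900 → 31.134000 minutes

51° 34.6596′ N, 160° 31.1340′ W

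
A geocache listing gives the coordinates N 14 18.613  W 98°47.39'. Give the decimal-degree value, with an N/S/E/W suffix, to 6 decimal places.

14.310217° N, 98.789833° W

φ: 14 + 18.613/60 = 14.3102167
λ: 47.39′ = 0.789833°; total 98.7898333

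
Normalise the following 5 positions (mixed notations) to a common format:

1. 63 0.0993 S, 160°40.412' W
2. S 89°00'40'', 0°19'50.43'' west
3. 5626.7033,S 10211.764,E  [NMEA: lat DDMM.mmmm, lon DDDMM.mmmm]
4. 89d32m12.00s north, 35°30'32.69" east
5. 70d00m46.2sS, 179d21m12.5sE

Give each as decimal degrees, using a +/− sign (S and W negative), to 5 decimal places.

1. -63.00166, -160.67353
2. -89.01111, -0.33068
3. -56.44506, 102.19607
4. 89.53667, 35.50908
5. -70.01283, 179.35347

Point 1:
  φ: 0.0993′ = 0.001655°; total 63.001655
  S ⇒ negate
  Lon: 40.412′ = 0.673533°; total 160.673533
  W ⇒ negate
Point 2:
  Lat: 89° + 0/60 + 40/3600 = 89 + 0.000000 + 0.011111 = 89.011111
  S ⇒ negate
  Longitude: 19′ + 50.43″ = 19.84050′; 0 + 19.84050/60 = 0.330675
  W ⇒ negate
Point 3:
  Latitude: degrees = first 2 digits = 56, minutes = 26.7033; 56 + 26.7033/60 = 56.445055
  S → negative
  λ: degrees = first 3 digits = 102, minutes = 11.764; 102 + 11.764/60 = 102.196067
  E ⇒ keep positive
Point 4:
  φ: 89 + 32/60 + 12/3600 = 89.536667
  N → positive
  Longitude: 35° + 30/60 + 32.69/3600 = 35 + 0.500000 + 0.009081 = 35.509081
  E ⇒ keep positive
Point 5:
  Latitude: 70 + 0/60 + 46.2/3600 = 70.012833
  hemisphere S, so the sign is −
  Lon: 179° + 21/60 + 12.5/3600 = 179 + 0.350000 + 0.003472 = 179.353472
  E ⇒ keep positive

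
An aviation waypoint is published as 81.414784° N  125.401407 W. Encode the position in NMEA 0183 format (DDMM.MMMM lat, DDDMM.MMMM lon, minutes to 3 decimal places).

Lat: minutes = (81.414784 − 81) × 60 = 24.88704
Longitude: fractional part 0.401407 → 24.08442 minutes

8124.887,N / 12524.084,W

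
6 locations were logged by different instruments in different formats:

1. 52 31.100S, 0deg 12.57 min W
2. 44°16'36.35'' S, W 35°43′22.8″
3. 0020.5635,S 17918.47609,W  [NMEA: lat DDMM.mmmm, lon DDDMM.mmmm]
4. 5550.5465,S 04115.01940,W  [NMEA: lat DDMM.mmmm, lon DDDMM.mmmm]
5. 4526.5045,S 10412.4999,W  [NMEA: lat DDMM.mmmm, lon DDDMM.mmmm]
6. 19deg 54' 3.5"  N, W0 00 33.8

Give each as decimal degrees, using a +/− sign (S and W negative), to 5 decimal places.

1. -52.51833, -0.20950
2. -44.27676, -35.72300
3. -0.34273, -179.30793
4. -55.84244, -41.25032
5. -45.44174, -104.20833
6. 19.90097, -0.00939

Point 1:
  φ: 52 + 31.1/60 = 52.518333
  hemisphere S, so the sign is −
  Longitude: 0 + 12.57/60 = 0.209500
  W ⇒ negate
Point 2:
  Lat: 44° + 16/60 + 36.35/3600 = 44 + 0.266667 + 0.010097 = 44.276764
  S → negative
  Longitude: 35° + 43/60 + 22.8/3600 = 35 + 0.716667 + 0.006333 = 35.723000
  W ⇒ negate
Point 3:
  Lat: degrees = first 2 digits = 0, minutes = 20.5635; 0 + 20.5635/60 = 0.342725
  hemisphere S, so the sign is −
  Lon: degrees = first 3 digits = 179, minutes = 18.47609; 179 + 18.47609/60 = 179.307935
  W → negative
Point 4:
  Lat: degrees = first 2 digits = 55, minutes = 50.5465; 55 + 50.5465/60 = 55.842442
  S ⇒ negate
  Lon: split at 3 digits → 041° and 15.0194′; 41 + 15.0194/60 = 41.250323
  hemisphere W, so the sign is −
Point 5:
  φ: degrees = first 2 digits = 45, minutes = 26.5045; 45 + 26.5045/60 = 45.441742
  hemisphere S, so the sign is −
  Lon: degrees = first 3 digits = 104, minutes = 12.4999; 104 + 12.4999/60 = 104.208332
  hemisphere W, so the sign is −
Point 6:
  φ: 54′ + 3.5″ = 54.05833′; 19 + 54.05833/60 = 19.900972
  N ⇒ keep positive
  Longitude: 0° + 0/60 + 33.8/3600 = 0 + 0.000000 + 0.009389 = 0.009389
  W ⇒ negate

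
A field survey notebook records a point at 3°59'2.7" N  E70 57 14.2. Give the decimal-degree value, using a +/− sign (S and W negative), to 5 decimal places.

Latitude: 59′ + 2.7″ = 59.04500′; 3 + 59.04500/60 = 3.984083
N → positive
λ: 57′ + 14.2″ = 57.23667′; 70 + 57.23667/60 = 70.953944
E ⇒ keep positive

3.98408, 70.95394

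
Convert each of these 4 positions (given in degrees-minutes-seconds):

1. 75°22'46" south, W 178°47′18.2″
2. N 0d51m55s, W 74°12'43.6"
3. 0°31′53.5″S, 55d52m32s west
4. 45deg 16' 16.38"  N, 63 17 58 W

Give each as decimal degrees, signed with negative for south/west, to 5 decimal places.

Point 1:
  φ: 22′ + 46″ = 22.76667′; 75 + 22.76667/60 = 75.379444
  S → negative
  Lon: 178 + 47/60 + 18.2/3600 = 178.788389
  W ⇒ negate
Point 2:
  φ: 0 + 51/60 + 55/3600 = 0.865278
  N ⇒ keep positive
  Longitude: 74° + 12/60 + 43.6/3600 = 74 + 0.200000 + 0.012111 = 74.212111
  W ⇒ negate
Point 3:
  φ: 0 + 31/60 + 53.5/3600 = 0.531528
  S ⇒ negate
  λ: 55 + 52/60 + 32/3600 = 55.875556
  W ⇒ negate
Point 4:
  Lat: 16′ + 16.38″ = 16.27300′; 45 + 16.27300/60 = 45.271217
  N → positive
  Lon: 17′ + 58″ = 17.96667′; 63 + 17.96667/60 = 63.299444
  W ⇒ negate

1. -75.37944, -178.78839
2. 0.86528, -74.21211
3. -0.53153, -55.87556
4. 45.27122, -63.29944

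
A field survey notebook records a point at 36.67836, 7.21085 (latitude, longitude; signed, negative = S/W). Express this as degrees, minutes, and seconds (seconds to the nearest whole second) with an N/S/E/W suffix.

36°40′42″ N, 7°12′39″ E

Latitude: 0.678360° → 40.70160′; 0.70160 × 60 = 42.10″
Lon: 0.210850 × 60 = 12.65100′ → 12′, remainder × 60 = 39.06″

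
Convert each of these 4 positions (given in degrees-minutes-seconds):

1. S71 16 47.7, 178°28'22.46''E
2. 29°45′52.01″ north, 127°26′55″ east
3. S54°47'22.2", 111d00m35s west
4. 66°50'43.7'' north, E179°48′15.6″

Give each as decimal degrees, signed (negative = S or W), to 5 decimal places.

1. -71.27992, 178.47291
2. 29.76445, 127.44861
3. -54.78950, -111.00972
4. 66.84547, 179.80433

Point 1:
  Latitude: 16′ + 47.7″ = 16.79500′; 71 + 16.79500/60 = 71.279917
  hemisphere S, so the sign is −
  λ: 178 + 28/60 + 22.46/3600 = 178.472906
  E ⇒ keep positive
Point 2:
  φ: 29° + 45/60 + 52.01/3600 = 29 + 0.750000 + 0.014447 = 29.764447
  N → positive
  Longitude: 127 + 26/60 + 55/3600 = 127.448611
  E → positive
Point 3:
  Lat: 54° + 47/60 + 22.2/3600 = 54 + 0.783333 + 0.006167 = 54.789500
  S ⇒ negate
  Lon: 111° + 0/60 + 35/3600 = 111 + 0.000000 + 0.009722 = 111.009722
  hemisphere W, so the sign is −
Point 4:
  Lat: 66 + 50/60 + 43.7/3600 = 66.845472
  N ⇒ keep positive
  Longitude: 48′ + 15.6″ = 48.26000′; 179 + 48.26000/60 = 179.804333
  E → positive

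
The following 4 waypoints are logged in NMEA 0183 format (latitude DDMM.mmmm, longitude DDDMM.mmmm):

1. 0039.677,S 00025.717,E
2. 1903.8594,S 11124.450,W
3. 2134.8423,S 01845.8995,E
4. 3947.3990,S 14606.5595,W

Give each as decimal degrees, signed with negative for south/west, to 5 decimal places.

Point 1:
  Lat: degrees = first 2 digits = 0, minutes = 39.677; 0 + 39.677/60 = 0.661283
  hemisphere S, so the sign is −
  λ: split at 3 digits → 000° and 25.717′; 0 + 25.717/60 = 0.428617
  E ⇒ keep positive
Point 2:
  Lat: split at 2 digits → 19° and 3.8594′; 19 + 3.8594/60 = 19.064323
  S ⇒ negate
  Lon: degrees = first 3 digits = 111, minutes = 24.45; 111 + 24.45/60 = 111.407500
  W → negative
Point 3:
  φ: degrees = first 2 digits = 21, minutes = 34.8423; 21 + 34.8423/60 = 21.580705
  S → negative
  Lon: split at 3 digits → 018° and 45.8995′; 18 + 45.8995/60 = 18.764992
  E ⇒ keep positive
Point 4:
  Latitude: degrees = first 2 digits = 39, minutes = 47.399; 39 + 47.399/60 = 39.789983
  S ⇒ negate
  λ: degrees = first 3 digits = 146, minutes = 6.5595; 146 + 6.5595/60 = 146.109325
  W → negative

1. -0.66128, 0.42862
2. -19.06432, -111.40750
3. -21.58071, 18.76499
4. -39.78998, -146.10933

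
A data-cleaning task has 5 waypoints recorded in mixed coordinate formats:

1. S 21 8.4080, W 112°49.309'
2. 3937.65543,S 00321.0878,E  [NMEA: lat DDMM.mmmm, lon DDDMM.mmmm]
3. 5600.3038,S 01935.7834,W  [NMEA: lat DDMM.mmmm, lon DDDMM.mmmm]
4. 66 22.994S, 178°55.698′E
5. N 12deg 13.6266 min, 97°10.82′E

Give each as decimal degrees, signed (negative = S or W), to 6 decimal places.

1. -21.140133, -112.821817
2. -39.627591, 3.351463
3. -56.005063, -19.596390
4. -66.383233, 178.928300
5. 12.227110, 97.180333

Point 1:
  φ: 8.408′ = 0.140133°; total 21.1401333
  S → negative
  λ: 49.309′ = 0.821817°; total 112.8218167
  W ⇒ negate
Point 2:
  Latitude: degrees = first 2 digits = 39, minutes = 37.65543; 39 + 37.65543/60 = 39.6275905
  S → negative
  λ: degrees = first 3 digits = 3, minutes = 21.0878; 3 + 21.0878/60 = 3.3514633
  E ⇒ keep positive
Point 3:
  φ: degrees = first 2 digits = 56, minutes = 0.3038; 56 + 0.3038/60 = 56.0050633
  S ⇒ negate
  Longitude: split at 3 digits → 019° and 35.7834′; 19 + 35.7834/60 = 19.5963900
  W → negative
Point 4:
  φ: 66 + 22.994/60 = 66.3832333
  hemisphere S, so the sign is −
  λ: 178 + 55.698/60 = 178.9283000
  E ⇒ keep positive
Point 5:
  Lat: 12 + 13.6266/60 = 12.2271100
  N → positive
  λ: 97 + 10.82/60 = 97.1803333
  E → positive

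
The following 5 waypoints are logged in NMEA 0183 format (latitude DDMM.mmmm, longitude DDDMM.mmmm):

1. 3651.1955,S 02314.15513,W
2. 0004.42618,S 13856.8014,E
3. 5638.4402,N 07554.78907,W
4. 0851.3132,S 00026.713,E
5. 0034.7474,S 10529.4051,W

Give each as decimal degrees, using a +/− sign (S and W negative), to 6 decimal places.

Point 1:
  φ: degrees = first 2 digits = 36, minutes = 51.1955; 36 + 51.1955/60 = 36.8532583
  hemisphere S, so the sign is −
  λ: split at 3 digits → 023° and 14.15513′; 23 + 14.15513/60 = 23.2359188
  hemisphere W, so the sign is −
Point 2:
  Lat: degrees = first 2 digits = 0, minutes = 4.42618; 0 + 4.42618/60 = 0.0737697
  S → negative
  λ: degrees = first 3 digits = 138, minutes = 56.8014; 138 + 56.8014/60 = 138.9466900
  E → positive
Point 3:
  Latitude: split at 2 digits → 56° and 38.4402′; 56 + 38.4402/60 = 56.6406700
  N ⇒ keep positive
  Lon: degrees = first 3 digits = 75, minutes = 54.78907; 75 + 54.78907/60 = 75.9131512
  hemisphere W, so the sign is −
Point 4:
  Lat: degrees = first 2 digits = 8, minutes = 51.3132; 8 + 51.3132/60 = 8.8552200
  S ⇒ negate
  λ: degrees = first 3 digits = 0, minutes = 26.713; 0 + 26.713/60 = 0.4452167
  E → positive
Point 5:
  Lat: split at 2 digits → 00° and 34.7474′; 0 + 34.7474/60 = 0.5791233
  S → negative
  Lon: degrees = first 3 digits = 105, minutes = 29.4051; 105 + 29.4051/60 = 105.4900850
  hemisphere W, so the sign is −

1. -36.853258, -23.235919
2. -0.073770, 138.946690
3. 56.640670, -75.913151
4. -8.855220, 0.445217
5. -0.579123, -105.490085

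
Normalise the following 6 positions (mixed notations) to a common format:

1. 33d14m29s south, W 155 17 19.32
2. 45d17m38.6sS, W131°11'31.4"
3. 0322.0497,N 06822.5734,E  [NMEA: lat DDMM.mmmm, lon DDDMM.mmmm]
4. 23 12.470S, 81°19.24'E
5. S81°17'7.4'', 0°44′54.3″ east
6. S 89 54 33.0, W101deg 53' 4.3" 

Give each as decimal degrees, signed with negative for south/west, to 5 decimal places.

1. -33.24139, -155.28870
2. -45.29406, -131.19206
3. 3.36750, 68.37622
4. -23.20783, 81.32067
5. -81.28539, 0.74842
6. -89.90917, -101.88453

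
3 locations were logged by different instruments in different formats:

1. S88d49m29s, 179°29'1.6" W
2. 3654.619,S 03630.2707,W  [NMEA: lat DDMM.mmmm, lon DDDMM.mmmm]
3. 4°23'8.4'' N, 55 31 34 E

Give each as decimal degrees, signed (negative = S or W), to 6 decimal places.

1. -88.824722, -179.483778
2. -36.910317, -36.504512
3. 4.385667, 55.526111

Point 1:
  Latitude: 49′ + 29″ = 49.48333′; 88 + 49.48333/60 = 88.8247222
  hemisphere S, so the sign is −
  Lon: 179 + 29/60 + 1.6/3600 = 179.4837778
  hemisphere W, so the sign is −
Point 2:
  φ: split at 2 digits → 36° and 54.619′; 36 + 54.619/60 = 36.9103167
  hemisphere S, so the sign is −
  Longitude: split at 3 digits → 036° and 30.2707′; 36 + 30.2707/60 = 36.5045117
  hemisphere W, so the sign is −
Point 3:
  φ: 23′ + 8.4″ = 23.14000′; 4 + 23.14000/60 = 4.3856667
  N → positive
  λ: 55° + 31/60 + 34/3600 = 55 + 0.516667 + 0.009444 = 55.5261111
  E → positive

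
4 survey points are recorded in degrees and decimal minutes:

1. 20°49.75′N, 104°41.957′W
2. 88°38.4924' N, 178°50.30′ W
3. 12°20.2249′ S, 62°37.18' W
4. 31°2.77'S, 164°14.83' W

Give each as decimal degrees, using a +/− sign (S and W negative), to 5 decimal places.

Point 1:
  φ: 49.75′ = 0.829167°; total 20.829167
  N → positive
  Longitude: 41.957′ = 0.699283°; total 104.699283
  W → negative
Point 2:
  Lat: 38.4924′ = 0.641540°; total 88.641540
  N → positive
  λ: 50.3′ = 0.838333°; total 178.838333
  W → negative
Point 3:
  Latitude: 20.2249′ = 0.337082°; total 12.337082
  hemisphere S, so the sign is −
  Lon: 37.18′ = 0.619667°; total 62.619667
  W ⇒ negate
Point 4:
  φ: 2.77′ = 0.046167°; total 31.046167
  hemisphere S, so the sign is −
  λ: 14.83′ = 0.247167°; total 164.247167
  W → negative

1. 20.82917, -104.69928
2. 88.64154, -178.83833
3. -12.33708, -62.61967
4. -31.04617, -164.24717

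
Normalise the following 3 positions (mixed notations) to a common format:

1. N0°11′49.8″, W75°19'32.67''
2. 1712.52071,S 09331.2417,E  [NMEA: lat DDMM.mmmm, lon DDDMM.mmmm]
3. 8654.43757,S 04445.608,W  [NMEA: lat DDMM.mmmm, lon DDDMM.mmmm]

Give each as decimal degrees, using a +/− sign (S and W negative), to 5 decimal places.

1. 0.19717, -75.32574
2. -17.20868, 93.52070
3. -86.90729, -44.76013

Point 1:
  φ: 11′ + 49.8″ = 11.83000′; 0 + 11.83000/60 = 0.197167
  N ⇒ keep positive
  λ: 75° + 19/60 + 32.67/3600 = 75 + 0.316667 + 0.009075 = 75.325742
  hemisphere W, so the sign is −
Point 2:
  Latitude: split at 2 digits → 17° and 12.52071′; 17 + 12.52071/60 = 17.208679
  S ⇒ negate
  λ: split at 3 digits → 093° and 31.2417′; 93 + 31.2417/60 = 93.520695
  E ⇒ keep positive
Point 3:
  Lat: split at 2 digits → 86° and 54.43757′; 86 + 54.43757/60 = 86.907293
  S → negative
  λ: degrees = first 3 digits = 44, minutes = 45.608; 44 + 45.608/60 = 44.760133
  hemisphere W, so the sign is −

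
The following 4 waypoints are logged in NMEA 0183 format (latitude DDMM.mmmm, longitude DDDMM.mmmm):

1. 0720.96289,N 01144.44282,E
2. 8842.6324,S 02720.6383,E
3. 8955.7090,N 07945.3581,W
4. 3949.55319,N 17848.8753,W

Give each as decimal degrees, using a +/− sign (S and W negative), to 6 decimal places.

Point 1:
  Lat: degrees = first 2 digits = 7, minutes = 20.96289; 7 + 20.96289/60 = 7.3493815
  N → positive
  Lon: degrees = first 3 digits = 11, minutes = 44.44282; 11 + 44.44282/60 = 11.7407137
  E → positive
Point 2:
  Latitude: split at 2 digits → 88° and 42.6324′; 88 + 42.6324/60 = 88.7105400
  S → negative
  Lon: degrees = first 3 digits = 27, minutes = 20.6383; 27 + 20.6383/60 = 27.3439717
  E → positive
Point 3:
  Lat: degrees = first 2 digits = 89, minutes = 55.709; 89 + 55.709/60 = 89.9284833
  N ⇒ keep positive
  Longitude: degrees = first 3 digits = 79, minutes = 45.3581; 79 + 45.3581/60 = 79.7559683
  hemisphere W, so the sign is −
Point 4:
  Latitude: degrees = first 2 digits = 39, minutes = 49.55319; 39 + 49.55319/60 = 39.8258865
  N ⇒ keep positive
  Lon: split at 3 digits → 178° and 48.8753′; 178 + 48.8753/60 = 178.8145883
  hemisphere W, so the sign is −

1. 7.349382, 11.740714
2. -88.710540, 27.343972
3. 89.928483, -79.755968
4. 39.825887, -178.814588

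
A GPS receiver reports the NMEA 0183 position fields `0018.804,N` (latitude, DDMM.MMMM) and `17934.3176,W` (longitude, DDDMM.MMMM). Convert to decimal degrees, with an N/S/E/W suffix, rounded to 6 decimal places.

φ: split at 2 digits → 00° and 18.804′; 0 + 18.804/60 = 0.3134000
Lon: degrees = first 3 digits = 179, minutes = 34.3176; 179 + 34.3176/60 = 179.5719600

0.313400° N, 179.571960° W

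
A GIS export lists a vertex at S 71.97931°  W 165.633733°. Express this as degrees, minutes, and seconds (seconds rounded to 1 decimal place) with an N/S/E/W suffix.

71°58′45.5″ S, 165°38′1.4″ W

Latitude: whole degrees 71; 58.75860′ → 58′ and 45.516″
λ: 0.633733 × 60 = 38.02398′ → 38′, remainder × 60 = 1.439″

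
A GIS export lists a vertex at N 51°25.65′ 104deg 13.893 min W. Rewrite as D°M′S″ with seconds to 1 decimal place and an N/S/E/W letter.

51°25′39.0″ N, 104°13′53.6″ W

Lat: fractional minutes 0.65000 × 60 = 39.000″
Lon: fractional minutes 0.89300 × 60 = 53.580″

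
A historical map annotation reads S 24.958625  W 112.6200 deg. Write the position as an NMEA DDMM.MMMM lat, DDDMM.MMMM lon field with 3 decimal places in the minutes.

2457.518,S / 11237.200,W

φ: 24° + 0.958625 × 60 = 24° 57.51750′
Lon: 112° + 0.620000 × 60 = 112° 37.20000′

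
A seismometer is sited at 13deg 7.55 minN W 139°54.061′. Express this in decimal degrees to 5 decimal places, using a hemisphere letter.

13.12583° N, 139.90102° W

Lat: 13 + 7.55/60 = 13.125833
Longitude: 54.061′ = 0.901017°; total 139.901017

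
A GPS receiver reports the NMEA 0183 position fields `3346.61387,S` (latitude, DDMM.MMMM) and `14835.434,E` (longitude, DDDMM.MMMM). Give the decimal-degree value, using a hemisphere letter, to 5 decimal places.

Latitude: degrees = first 2 digits = 33, minutes = 46.61387; 33 + 46.61387/60 = 33.776898
Longitude: degrees = first 3 digits = 148, minutes = 35.434; 148 + 35.434/60 = 148.590567

33.77690° S, 148.59057° E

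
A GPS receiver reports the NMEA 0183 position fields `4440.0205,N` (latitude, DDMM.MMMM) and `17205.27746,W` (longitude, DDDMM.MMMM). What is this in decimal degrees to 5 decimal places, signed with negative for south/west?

φ: degrees = first 2 digits = 44, minutes = 40.0205; 44 + 40.0205/60 = 44.667008
N ⇒ keep positive
Longitude: split at 3 digits → 172° and 5.27746′; 172 + 5.27746/60 = 172.087958
hemisphere W, so the sign is −

44.66701, -172.08796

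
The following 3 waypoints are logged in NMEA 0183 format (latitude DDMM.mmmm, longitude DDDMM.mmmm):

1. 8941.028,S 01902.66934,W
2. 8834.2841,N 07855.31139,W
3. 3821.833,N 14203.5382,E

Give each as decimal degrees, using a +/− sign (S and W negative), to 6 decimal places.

1. -89.683800, -19.044489
2. 88.571402, -78.921857
3. 38.363883, 142.058970

Point 1:
  Latitude: degrees = first 2 digits = 89, minutes = 41.028; 89 + 41.028/60 = 89.6838000
  S ⇒ negate
  λ: split at 3 digits → 019° and 2.66934′; 19 + 2.66934/60 = 19.0444890
  W → negative
Point 2:
  Latitude: split at 2 digits → 88° and 34.2841′; 88 + 34.2841/60 = 88.5714017
  N → positive
  Longitude: degrees = first 3 digits = 78, minutes = 55.31139; 78 + 55.31139/60 = 78.9218565
  W → negative
Point 3:
  Lat: degrees = first 2 digits = 38, minutes = 21.833; 38 + 21.833/60 = 38.3638833
  N → positive
  Longitude: split at 3 digits → 142° and 3.5382′; 142 + 3.5382/60 = 142.0589700
  E → positive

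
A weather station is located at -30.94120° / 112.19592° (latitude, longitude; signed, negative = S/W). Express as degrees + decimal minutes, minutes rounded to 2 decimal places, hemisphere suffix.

30° 56.47′ S, 112° 11.76′ E

Latitude is negative → S; |value| = 30.941200
Lat: fractional part 0.941200 → 56.4720 minutes
λ: minutes = (112.195920 − 112) × 60 = 11.7552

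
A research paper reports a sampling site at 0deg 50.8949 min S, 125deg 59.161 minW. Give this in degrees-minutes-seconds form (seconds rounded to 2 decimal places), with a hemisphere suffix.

Latitude: 50.89490′ → 50′ and 0.89490 × 60 = 53.6940″
λ: fractional minutes 0.16100 × 60 = 9.6600″

0°50′53.69″ S, 125°59′9.66″ W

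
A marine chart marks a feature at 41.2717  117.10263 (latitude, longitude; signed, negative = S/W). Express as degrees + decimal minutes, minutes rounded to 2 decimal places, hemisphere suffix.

φ: minutes = (41.271700 − 41) × 60 = 16.3020
Longitude: 117° + 0.102630 × 60 = 117° 6.1578′

41° 16.30′ N, 117° 6.16′ E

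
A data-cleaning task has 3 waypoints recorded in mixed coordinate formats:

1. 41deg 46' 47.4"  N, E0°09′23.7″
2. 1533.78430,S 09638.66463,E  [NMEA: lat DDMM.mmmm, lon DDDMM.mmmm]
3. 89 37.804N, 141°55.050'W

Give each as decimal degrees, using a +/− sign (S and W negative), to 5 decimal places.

1. 41.77983, 0.15658
2. -15.56307, 96.64441
3. 89.63007, -141.91750

Point 1:
  Lat: 46′ + 47.4″ = 46.79000′; 41 + 46.79000/60 = 41.779833
  N → positive
  Lon: 9′ + 23.7″ = 9.39500′; 0 + 9.39500/60 = 0.156583
  E → positive
Point 2:
  Latitude: degrees = first 2 digits = 15, minutes = 33.7843; 15 + 33.7843/60 = 15.563072
  S → negative
  Longitude: split at 3 digits → 096° and 38.66463′; 96 + 38.66463/60 = 96.644411
  E → positive
Point 3:
  φ: 37.804′ = 0.630067°; total 89.630067
  N ⇒ keep positive
  Longitude: 141 + 55.05/60 = 141.917500
  hemisphere W, so the sign is −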